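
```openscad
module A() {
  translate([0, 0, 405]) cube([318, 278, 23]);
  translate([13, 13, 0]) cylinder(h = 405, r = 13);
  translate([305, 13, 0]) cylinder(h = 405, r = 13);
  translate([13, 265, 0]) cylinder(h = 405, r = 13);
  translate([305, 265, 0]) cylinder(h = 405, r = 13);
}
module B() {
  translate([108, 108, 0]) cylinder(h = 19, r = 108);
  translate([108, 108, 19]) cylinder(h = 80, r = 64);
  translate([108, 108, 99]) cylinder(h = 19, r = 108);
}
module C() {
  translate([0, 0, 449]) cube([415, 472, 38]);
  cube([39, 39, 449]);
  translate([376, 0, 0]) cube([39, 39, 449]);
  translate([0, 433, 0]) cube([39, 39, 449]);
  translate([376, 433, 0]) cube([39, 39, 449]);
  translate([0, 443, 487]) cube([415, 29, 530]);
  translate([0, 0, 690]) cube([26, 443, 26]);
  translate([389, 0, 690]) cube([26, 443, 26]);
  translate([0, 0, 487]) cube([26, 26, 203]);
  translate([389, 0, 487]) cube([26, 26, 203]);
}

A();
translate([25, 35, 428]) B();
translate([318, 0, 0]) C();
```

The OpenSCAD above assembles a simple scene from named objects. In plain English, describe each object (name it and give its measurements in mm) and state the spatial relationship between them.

A is a four-legged stool. The seat is 318×278 mm, 23 mm thick, top at z = 428 mm. It stands on four round legs, each 26 mm in diameter, from z = 0 to the seat underside, each leg's axis is inset half a diameter from the nearest pair of seat edges (so the leg's bounding box is flush with the corner).

B is a spool: two coaxial disc flanges of radius 108 mm and thickness 19 mm, joined by a core cylinder of radius 64 mm and height 80 mm. The lower flange rests on z = 0 and the three cylinders share a vertical axis.

C is a chair. The seat is a 415×472×38 mm slab with its top at z = 487 mm, on four 39×39 mm corner legs (flush with the seat edges, standing on z = 0). A flat backrest 29 mm thick, 530 mm tall, spans the full seat width and rises from the seat top along its +y edge, rear face flush with the rear of the seat. Two armrests of 26×26 mm section run along each side from the seat's front edge to the front of the backrest, top faces 229 mm above the seat top and outer faces flush with the seat's x-edges; a 26×26 mm post under the front of each armrest stands on the seat at the front corner.

The spool is on top of the stool. The chair is against the stool's +x side, with their −y faces flush.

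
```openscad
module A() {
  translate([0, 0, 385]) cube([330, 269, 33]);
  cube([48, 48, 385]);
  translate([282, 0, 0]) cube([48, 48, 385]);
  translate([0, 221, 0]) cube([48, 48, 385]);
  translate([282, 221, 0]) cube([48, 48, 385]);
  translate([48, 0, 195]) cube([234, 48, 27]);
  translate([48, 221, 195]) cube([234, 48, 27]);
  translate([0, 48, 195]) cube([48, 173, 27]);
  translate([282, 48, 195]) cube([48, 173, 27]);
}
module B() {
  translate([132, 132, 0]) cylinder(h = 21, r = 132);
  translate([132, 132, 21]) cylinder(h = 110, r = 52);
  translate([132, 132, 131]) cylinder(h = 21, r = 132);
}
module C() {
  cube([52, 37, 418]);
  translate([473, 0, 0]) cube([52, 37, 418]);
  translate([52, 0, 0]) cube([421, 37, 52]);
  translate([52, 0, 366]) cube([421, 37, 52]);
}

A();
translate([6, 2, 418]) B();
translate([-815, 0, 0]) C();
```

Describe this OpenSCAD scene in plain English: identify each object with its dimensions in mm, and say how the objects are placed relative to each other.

A is a four-legged stool. The seat is 330×269 mm, 33 mm thick, top at z = 418 mm. It stands on four square legs, each 48×48 mm in cross-section, from z = 0 to the seat underside, each flush with a corner of the seat. Four stretchers, 48 mm wide and 27 mm tall, connect adjacent legs with their undersides at z = 195 mm, each running between the inner faces of the legs it joins and aligned with the legs' outer faces on the other axis.

B is a spool: two coaxial disc flanges of radius 132 mm and thickness 21 mm, joined by a core cylinder of radius 52 mm and height 110 mm. The lower flange rests on z = 0 and the three cylinders share a vertical axis.

C is a rectangular picture frame lying in the x–z plane (depth along y). The opening is 421 mm wide (x) by 314 mm tall (z), surrounded by a border 52 mm wide on all four sides. The frame is 37 mm deep and is made of two full-height vertical stiles with two horizontal rails fitted between them.

The spool is on top of the stool. The picture frame is on the floor beside the stool on its −x side.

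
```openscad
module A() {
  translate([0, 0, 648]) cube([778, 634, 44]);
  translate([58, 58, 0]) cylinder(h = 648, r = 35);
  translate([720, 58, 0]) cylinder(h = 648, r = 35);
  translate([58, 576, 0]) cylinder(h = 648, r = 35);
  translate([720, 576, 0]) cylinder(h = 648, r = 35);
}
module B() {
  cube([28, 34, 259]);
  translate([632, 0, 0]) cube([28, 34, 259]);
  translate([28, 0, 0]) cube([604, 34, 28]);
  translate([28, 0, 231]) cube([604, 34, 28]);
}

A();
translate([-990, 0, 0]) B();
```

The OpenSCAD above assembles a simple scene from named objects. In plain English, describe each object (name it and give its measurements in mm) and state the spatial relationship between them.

A is a table with a 778×634 mm rectangular top, 44 mm thick, top surface at z = 692 mm, supported by four round legs of 70 mm diameter, each leg's bounding box inset 23 mm from the nearest pair of top edges, running from the floor.

B is a picture frame with a 604×203 mm rectangular opening (x by z) and a uniform 28 mm border on every side. Frame depth is 34 mm along y. It is built from two vertical stiles running the full outside height and two horizontal rails spanning the gap between the stiles.

The picture frame is on the floor beside the table on its −x side.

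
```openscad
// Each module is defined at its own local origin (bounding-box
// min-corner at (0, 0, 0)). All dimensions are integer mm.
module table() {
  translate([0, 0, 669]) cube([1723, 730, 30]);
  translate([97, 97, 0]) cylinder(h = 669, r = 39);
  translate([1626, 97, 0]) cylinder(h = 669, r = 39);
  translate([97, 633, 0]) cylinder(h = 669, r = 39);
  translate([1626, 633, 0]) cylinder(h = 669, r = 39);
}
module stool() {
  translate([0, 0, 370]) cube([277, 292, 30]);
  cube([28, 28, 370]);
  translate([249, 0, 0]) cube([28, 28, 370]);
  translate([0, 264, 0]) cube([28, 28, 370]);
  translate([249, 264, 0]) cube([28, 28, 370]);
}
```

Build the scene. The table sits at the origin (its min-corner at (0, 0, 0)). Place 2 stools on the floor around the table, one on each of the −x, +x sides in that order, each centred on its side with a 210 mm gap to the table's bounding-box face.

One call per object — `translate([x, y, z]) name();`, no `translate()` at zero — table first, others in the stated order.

table();
translate([-487, 219, 0]) stool();
translate([1933, 219, 0]) stool();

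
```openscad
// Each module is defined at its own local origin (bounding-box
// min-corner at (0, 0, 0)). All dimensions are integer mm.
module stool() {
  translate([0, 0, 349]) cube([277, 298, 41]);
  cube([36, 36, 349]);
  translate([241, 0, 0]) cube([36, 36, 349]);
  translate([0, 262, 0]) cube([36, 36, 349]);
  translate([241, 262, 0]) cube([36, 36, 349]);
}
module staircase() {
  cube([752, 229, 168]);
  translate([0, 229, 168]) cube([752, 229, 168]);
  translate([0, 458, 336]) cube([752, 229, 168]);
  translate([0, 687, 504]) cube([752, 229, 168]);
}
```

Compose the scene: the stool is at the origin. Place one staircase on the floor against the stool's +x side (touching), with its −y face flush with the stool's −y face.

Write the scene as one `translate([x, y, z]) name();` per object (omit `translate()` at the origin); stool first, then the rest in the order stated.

stool();
translate([277, 0, 0]) staircase();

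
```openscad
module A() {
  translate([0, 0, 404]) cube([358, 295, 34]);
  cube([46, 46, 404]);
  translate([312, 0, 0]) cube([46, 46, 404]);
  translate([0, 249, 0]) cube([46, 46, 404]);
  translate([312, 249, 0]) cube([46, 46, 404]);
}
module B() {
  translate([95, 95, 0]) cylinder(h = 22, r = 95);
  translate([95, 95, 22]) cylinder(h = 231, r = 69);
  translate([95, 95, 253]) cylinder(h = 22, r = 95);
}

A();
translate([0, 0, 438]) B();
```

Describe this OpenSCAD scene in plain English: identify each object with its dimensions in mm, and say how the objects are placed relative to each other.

A is a simple wooden stool: a rectangular seat 358 mm (x) by 295 mm (y), 34 mm thick, top face at z = 438 mm, on four square legs, each 46×46 mm in cross-section. The legs rest on z = 0, each flush with a corner of the seat.

B is a spool: two coaxial disc flanges of radius 95 mm and thickness 22 mm, joined by a core cylinder of radius 69 mm and height 231 mm. The lower flange rests on z = 0 and the three cylinders share a vertical axis.

The spool is on top of the stool.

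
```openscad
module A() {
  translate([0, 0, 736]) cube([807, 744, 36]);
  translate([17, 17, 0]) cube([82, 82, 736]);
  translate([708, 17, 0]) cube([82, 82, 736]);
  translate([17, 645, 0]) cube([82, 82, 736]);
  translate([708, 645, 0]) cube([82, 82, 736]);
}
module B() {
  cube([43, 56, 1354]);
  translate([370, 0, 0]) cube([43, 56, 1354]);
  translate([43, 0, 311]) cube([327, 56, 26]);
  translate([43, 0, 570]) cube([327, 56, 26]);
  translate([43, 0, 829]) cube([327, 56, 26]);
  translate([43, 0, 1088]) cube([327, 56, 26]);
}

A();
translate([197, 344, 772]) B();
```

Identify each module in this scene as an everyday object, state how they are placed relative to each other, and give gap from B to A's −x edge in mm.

A is a table. B is a ladder. The ladder is on top of the table, centred. The gap from the ladder to the table's −x edge is 197 mm.

The ladder's min-x is at 197; the table's min-x is 0; gap = 197 mm.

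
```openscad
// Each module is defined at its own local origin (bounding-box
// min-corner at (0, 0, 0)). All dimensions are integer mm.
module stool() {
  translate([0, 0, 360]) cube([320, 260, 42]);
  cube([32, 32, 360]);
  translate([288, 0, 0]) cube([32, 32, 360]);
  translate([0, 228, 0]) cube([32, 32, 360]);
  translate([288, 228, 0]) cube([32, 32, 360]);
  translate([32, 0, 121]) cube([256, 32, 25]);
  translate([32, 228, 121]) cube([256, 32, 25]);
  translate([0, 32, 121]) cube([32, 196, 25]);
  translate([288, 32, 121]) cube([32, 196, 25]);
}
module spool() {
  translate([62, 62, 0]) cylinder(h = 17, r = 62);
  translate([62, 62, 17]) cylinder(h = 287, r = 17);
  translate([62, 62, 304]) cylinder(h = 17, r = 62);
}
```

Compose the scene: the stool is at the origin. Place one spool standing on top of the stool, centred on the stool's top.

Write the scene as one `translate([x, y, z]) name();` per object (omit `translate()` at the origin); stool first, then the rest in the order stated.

stool();
translate([98, 68, 402]) spool();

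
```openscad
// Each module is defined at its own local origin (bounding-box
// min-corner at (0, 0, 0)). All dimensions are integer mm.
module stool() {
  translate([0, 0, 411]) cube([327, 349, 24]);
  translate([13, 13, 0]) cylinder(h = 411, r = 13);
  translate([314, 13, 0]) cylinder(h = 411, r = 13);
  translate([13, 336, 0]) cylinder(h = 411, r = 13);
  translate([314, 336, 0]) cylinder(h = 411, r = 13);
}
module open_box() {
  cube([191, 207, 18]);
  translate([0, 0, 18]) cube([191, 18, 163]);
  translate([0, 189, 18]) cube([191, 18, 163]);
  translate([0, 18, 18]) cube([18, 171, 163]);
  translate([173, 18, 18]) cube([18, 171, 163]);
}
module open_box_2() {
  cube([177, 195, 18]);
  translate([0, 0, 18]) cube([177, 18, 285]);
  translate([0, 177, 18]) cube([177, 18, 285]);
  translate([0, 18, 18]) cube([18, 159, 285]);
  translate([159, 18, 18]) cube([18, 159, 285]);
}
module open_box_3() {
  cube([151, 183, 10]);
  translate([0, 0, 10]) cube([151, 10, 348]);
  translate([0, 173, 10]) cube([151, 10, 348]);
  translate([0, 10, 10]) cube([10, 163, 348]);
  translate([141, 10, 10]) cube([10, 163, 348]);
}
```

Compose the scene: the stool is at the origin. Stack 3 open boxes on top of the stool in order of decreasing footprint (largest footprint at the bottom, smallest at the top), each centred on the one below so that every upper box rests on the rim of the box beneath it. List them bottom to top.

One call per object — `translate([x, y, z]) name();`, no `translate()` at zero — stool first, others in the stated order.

stool();
translate([68, 71, 435]) open_box();
translate([75, 77, 616]) open_box_2();
translate([88, 83, 919]) open_box_3();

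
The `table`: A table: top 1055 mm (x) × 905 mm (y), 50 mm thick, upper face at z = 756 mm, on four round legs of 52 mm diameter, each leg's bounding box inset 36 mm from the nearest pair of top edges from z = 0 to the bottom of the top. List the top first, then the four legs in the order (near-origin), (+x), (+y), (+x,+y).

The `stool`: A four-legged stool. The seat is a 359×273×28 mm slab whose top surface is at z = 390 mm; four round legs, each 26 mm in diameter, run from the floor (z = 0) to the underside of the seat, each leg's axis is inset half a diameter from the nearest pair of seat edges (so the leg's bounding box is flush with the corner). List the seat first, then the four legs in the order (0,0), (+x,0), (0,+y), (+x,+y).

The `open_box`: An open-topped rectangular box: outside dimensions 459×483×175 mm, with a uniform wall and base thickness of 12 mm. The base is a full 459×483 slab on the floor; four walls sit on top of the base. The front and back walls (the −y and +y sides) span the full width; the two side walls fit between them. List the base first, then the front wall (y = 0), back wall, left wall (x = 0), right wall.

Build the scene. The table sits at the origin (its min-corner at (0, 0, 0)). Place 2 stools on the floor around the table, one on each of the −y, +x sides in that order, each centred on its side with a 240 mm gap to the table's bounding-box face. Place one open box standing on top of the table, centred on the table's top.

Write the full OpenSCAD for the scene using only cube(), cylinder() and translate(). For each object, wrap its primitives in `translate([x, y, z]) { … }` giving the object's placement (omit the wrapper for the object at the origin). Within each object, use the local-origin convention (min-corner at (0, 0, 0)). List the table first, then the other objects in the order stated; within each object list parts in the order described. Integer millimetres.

translate([0, 0, 706]) cube([1055, 905, 50]);
translate([62, 62, 0]) cylinder(h = 706, r = 26);
translate([993, 62, 0]) cylinder(h = 706, r = 26);
translate([62, 843, 0]) cylinder(h = 706, r = 26);
translate([993, 843, 0]) cylinder(h = 706, r = 26);
translate([348, -513, 0]) {
  translate([0, 0, 362]) cube([359, 273, 28]);
  translate([13, 13, 0]) cylinder(h = 362, r = 13);
  translate([346, 13, 0]) cylinder(h = 362, r = 13);
  translate([13, 260, 0]) cylinder(h = 362, r = 13);
  translate([346, 260, 0]) cylinder(h = 362, r = 13);
}
translate([1295, 316, 0]) {
  translate([0, 0, 362]) cube([359, 273, 28]);
  translate([13, 13, 0]) cylinder(h = 362, r = 13);
  translate([346, 13, 0]) cylinder(h = 362, r = 13);
  translate([13, 260, 0]) cylinder(h = 362, r = 13);
  translate([346, 260, 0]) cylinder(h = 362, r = 13);
}
translate([298, 211, 756]) {
  cube([459, 483, 12]);
  translate([0, 0, 12]) cube([459, 12, 163]);
  translate([0, 471, 12]) cube([459, 12, 163]);
  translate([0, 12, 12]) cube([12, 459, 163]);
  translate([447, 12, 12]) cube([12, 459, 163]);
}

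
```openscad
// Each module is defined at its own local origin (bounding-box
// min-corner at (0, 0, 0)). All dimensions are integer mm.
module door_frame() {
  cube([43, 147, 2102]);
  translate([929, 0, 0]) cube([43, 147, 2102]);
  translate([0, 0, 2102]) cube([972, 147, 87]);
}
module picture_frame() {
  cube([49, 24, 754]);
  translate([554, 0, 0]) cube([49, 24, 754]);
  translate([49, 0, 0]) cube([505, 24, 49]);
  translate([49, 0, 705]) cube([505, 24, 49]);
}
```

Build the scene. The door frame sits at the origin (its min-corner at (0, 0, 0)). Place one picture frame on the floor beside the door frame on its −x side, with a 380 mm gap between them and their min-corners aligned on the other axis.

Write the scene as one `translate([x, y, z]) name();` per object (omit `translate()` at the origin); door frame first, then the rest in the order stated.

door_frame();
translate([-983, 0, 0]) picture_frame();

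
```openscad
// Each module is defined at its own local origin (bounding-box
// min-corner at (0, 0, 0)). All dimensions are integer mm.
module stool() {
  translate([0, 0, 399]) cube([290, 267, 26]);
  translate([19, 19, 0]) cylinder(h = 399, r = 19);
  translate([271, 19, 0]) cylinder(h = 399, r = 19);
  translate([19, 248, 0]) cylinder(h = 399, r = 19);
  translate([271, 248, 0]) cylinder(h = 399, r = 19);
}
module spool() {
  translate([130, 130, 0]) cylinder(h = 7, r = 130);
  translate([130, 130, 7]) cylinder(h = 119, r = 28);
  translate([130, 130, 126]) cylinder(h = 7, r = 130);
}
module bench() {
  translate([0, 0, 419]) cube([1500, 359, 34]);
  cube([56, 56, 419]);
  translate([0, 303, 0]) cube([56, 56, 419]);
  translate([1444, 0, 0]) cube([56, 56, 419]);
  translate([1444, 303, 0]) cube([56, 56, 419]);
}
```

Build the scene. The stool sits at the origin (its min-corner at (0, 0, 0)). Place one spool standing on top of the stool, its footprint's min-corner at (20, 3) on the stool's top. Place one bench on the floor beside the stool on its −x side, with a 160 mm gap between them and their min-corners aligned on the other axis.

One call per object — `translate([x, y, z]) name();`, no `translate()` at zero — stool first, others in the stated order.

stool();
translate([20, 3, 425]) spool();
translate([-1660, 0, 0]) bench();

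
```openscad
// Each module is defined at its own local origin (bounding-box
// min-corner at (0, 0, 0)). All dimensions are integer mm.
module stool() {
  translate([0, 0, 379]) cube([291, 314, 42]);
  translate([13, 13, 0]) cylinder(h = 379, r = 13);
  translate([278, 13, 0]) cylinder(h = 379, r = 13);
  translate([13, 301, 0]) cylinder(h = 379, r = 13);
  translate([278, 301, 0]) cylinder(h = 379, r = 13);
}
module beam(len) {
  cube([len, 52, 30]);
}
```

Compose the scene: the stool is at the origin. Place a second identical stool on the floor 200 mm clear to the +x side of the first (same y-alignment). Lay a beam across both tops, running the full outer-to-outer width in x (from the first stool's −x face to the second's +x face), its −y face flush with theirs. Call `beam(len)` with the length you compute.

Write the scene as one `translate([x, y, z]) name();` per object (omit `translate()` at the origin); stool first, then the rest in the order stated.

stool();
translate([491, 0, 0]) stool();
translate([0, 0, 421]) beam(782);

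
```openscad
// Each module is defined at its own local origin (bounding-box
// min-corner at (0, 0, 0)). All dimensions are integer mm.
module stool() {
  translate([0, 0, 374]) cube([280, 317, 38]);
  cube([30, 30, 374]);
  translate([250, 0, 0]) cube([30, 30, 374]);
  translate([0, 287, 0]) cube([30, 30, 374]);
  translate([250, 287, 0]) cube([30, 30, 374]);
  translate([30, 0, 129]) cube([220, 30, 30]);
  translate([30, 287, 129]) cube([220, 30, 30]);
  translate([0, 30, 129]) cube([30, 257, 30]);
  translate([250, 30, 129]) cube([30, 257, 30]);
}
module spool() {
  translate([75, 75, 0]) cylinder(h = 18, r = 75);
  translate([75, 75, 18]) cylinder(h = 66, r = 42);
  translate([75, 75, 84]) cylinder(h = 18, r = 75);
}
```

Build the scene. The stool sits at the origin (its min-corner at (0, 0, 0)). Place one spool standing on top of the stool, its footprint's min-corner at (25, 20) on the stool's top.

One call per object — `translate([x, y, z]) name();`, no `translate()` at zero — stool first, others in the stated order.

stool();
translate([25, 20, 412]) spool();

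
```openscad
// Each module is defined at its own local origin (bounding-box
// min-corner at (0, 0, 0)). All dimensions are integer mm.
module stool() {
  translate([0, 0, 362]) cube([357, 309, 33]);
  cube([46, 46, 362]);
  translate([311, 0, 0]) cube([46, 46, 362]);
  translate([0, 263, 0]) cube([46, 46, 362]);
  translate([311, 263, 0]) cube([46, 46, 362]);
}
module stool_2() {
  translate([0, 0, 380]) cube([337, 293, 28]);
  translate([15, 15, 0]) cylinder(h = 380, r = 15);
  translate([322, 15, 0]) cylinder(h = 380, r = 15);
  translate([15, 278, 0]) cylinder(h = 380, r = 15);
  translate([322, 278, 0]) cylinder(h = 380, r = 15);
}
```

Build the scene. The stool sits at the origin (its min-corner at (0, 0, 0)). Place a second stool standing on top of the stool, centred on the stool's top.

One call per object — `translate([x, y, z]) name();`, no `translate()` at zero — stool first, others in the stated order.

stool();
translate([10, 8, 395]) stool_2();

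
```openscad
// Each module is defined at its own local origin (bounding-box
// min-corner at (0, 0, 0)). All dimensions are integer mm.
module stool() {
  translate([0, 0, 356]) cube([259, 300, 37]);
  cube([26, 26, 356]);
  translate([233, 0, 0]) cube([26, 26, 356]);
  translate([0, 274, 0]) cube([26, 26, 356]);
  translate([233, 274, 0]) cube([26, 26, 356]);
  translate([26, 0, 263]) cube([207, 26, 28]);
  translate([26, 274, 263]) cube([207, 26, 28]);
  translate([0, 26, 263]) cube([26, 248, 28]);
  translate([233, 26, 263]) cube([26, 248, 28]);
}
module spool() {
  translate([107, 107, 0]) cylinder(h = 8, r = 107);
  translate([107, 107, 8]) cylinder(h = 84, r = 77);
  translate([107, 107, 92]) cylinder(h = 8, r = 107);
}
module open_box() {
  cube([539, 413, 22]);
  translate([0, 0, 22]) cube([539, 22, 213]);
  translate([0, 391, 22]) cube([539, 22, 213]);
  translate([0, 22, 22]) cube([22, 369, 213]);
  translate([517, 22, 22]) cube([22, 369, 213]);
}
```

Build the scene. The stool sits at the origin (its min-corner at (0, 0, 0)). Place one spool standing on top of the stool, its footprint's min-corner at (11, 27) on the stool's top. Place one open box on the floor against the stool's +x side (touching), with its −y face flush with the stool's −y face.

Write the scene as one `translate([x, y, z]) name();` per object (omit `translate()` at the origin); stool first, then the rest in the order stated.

stool();
translate([11, 27, 393]) spool();
translate([259, 0, 0]) open_box();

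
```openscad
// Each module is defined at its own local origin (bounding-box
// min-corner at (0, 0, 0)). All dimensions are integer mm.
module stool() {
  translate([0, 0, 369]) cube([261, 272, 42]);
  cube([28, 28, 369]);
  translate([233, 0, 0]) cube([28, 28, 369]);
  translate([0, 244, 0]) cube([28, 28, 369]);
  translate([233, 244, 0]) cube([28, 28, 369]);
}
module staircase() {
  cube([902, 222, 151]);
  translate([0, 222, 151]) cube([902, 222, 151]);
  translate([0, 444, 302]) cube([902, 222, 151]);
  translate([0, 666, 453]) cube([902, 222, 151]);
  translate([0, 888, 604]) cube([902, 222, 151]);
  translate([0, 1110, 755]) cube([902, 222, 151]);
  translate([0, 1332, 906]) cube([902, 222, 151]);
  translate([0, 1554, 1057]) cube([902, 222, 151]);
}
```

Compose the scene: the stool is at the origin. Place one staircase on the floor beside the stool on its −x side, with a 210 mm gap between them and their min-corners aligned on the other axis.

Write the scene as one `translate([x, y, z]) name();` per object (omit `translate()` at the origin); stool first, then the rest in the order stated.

stool();
translate([-1112, 0, 0]) staircase();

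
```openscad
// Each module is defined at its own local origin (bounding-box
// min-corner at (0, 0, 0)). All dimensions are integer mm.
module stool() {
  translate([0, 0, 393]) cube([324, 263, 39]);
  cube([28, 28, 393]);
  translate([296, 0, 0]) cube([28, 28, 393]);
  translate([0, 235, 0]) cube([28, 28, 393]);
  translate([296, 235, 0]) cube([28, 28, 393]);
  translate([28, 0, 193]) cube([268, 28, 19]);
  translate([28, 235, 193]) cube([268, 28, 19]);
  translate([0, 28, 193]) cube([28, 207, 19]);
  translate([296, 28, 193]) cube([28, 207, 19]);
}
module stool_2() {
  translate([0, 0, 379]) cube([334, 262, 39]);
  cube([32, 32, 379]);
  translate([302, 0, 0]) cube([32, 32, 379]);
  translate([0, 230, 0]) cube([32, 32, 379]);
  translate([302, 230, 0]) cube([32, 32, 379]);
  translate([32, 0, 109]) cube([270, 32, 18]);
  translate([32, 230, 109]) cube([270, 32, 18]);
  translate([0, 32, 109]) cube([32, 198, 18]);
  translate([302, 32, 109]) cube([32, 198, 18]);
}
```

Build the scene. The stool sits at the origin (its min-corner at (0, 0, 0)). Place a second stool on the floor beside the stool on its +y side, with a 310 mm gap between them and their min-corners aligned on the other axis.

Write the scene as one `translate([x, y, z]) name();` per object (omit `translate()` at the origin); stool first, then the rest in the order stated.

stool();
translate([0, 573, 0]) stool_2();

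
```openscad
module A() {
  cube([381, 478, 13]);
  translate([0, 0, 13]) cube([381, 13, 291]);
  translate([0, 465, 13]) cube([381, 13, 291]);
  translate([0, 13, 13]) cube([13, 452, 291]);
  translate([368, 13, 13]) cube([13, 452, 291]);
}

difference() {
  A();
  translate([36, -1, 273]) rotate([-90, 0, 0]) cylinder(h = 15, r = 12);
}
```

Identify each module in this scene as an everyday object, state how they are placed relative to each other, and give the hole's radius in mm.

The subtracted cylinder has r = 12 mm.

A is an open box. The open box has a circular hole through its front wall. The hole's radius is 12 mm.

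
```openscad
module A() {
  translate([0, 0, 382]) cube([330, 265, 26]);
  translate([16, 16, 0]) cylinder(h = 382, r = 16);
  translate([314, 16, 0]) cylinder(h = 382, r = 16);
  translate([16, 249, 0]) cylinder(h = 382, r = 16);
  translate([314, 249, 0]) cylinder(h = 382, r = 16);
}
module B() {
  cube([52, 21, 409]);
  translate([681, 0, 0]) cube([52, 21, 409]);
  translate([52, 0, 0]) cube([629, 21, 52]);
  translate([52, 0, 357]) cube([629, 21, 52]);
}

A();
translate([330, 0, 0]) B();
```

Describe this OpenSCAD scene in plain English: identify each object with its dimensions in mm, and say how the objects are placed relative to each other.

A is a four-legged stool. The seat is 330×265 mm, 26 mm thick, top at z = 408 mm. It stands on four round legs, each 32 mm in diameter, from z = 0 to the seat underside, each leg's axis is inset half a diameter from the nearest pair of seat edges (so the leg's bounding box is flush with the corner).

B is a picture frame with a 629×305 mm rectangular opening (x by z) and a uniform 52 mm border on every side. Frame depth is 21 mm along y. It is built from two vertical stiles running the full outside height and two horizontal rails spanning the gap between the stiles.

The picture frame is against the stool's +x side, with their −y faces flush.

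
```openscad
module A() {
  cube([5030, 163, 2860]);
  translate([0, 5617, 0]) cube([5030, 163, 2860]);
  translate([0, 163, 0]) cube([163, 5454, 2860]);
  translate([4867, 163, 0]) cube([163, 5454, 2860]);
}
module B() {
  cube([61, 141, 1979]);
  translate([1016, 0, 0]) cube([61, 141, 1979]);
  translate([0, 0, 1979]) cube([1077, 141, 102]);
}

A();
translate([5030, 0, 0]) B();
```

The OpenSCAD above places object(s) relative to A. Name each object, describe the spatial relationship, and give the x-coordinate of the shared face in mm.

A is a house frame. B is a door frame. The door frame is against the house frame's +x side, with their −y faces flush. The x-coordinate of the shared face is 5030 mm.

The house frame's +x face and the door frame's −x face are both at x = 5030 mm.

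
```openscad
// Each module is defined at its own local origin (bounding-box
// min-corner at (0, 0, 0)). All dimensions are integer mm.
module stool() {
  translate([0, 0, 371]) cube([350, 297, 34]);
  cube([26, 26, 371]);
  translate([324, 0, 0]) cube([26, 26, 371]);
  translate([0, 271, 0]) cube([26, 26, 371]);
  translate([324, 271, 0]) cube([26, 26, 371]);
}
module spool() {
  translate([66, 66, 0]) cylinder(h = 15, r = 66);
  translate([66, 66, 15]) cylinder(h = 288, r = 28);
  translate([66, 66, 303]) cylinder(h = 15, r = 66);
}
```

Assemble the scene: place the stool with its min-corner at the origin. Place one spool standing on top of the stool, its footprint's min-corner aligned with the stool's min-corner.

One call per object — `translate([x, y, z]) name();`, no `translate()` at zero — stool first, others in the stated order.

stool();
translate([0, 0, 405]) spool();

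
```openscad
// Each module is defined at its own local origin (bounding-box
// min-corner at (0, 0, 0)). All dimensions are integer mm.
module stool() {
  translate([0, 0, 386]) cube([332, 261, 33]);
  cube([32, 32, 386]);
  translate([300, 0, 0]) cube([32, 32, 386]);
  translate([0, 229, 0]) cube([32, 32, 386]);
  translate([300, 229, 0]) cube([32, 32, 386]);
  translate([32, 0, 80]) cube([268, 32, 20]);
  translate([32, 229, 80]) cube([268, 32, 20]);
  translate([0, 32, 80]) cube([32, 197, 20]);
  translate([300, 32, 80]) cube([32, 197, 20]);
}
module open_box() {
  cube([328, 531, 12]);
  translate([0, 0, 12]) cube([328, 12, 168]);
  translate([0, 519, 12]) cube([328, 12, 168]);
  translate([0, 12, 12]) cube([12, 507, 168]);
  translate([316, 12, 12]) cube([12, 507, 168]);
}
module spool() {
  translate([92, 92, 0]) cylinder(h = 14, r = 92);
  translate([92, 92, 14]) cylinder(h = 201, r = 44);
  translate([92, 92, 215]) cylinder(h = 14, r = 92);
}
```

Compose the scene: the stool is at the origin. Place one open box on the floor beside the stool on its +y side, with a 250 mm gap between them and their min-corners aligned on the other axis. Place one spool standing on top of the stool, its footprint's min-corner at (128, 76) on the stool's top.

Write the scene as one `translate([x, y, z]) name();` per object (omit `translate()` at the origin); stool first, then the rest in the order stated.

stool();
translate([0, 511, 0]) open_box();
translate([128, 76, 419]) spool();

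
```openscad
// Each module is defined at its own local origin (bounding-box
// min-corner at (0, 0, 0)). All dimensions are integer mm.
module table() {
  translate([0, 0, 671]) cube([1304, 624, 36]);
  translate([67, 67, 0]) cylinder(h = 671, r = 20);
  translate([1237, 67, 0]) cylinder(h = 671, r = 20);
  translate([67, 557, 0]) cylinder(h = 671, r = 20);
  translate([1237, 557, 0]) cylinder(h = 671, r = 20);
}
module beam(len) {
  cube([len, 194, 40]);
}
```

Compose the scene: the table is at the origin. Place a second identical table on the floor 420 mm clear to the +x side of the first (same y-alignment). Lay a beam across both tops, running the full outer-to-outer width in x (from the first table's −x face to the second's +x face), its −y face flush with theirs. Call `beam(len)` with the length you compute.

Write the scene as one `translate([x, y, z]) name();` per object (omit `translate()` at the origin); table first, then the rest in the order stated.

table();
translate([1724, 0, 0]) table();
translate([0, 0, 707]) beam(3028);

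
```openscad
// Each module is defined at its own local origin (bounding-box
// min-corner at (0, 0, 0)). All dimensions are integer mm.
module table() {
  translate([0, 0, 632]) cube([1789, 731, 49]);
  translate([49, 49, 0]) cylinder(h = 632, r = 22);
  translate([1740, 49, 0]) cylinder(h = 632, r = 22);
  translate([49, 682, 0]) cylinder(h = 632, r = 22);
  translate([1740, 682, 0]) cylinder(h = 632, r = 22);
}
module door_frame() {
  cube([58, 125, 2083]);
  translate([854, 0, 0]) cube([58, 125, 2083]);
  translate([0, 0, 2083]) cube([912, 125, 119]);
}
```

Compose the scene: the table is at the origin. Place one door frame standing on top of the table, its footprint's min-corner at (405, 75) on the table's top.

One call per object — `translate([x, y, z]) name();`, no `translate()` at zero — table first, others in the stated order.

table();
translate([405, 75, 681]) door_frame();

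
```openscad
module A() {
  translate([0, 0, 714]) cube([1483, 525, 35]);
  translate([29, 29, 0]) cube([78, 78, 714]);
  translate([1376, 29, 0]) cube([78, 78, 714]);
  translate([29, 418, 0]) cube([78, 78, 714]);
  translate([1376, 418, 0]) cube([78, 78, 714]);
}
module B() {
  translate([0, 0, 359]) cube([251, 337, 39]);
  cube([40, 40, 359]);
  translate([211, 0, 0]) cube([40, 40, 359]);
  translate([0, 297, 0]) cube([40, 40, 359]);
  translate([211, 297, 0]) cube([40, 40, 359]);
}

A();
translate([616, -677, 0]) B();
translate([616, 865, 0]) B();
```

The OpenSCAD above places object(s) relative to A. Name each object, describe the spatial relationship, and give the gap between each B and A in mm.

Each stool's nearest face is 340 mm from the table's bounding box.

A is a table. B is a stool. Two stools sit around the table at the −y, +y sides. The gap between each stool and the table is 340 mm.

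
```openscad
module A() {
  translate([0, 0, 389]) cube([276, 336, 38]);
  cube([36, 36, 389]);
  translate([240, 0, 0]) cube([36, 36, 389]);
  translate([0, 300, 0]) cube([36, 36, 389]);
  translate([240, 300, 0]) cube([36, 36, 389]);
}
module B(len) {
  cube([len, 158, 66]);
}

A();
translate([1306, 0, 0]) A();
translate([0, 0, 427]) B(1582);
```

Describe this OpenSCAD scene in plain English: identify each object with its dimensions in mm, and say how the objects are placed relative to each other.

A is a simple wooden stool: a rectangular seat 276 mm (x) by 336 mm (y), 38 mm thick, top face at z = 427 mm, on four square legs, each 36×36 mm in cross-section. The legs rest on z = 0, each flush with a corner of the seat.

B is a rectangular beam 1582 mm long (x), 158 mm deep (y), 66 mm thick (z).

The beam spans the tops of two stools placed 1030 mm apart, resting at z = 427 mm.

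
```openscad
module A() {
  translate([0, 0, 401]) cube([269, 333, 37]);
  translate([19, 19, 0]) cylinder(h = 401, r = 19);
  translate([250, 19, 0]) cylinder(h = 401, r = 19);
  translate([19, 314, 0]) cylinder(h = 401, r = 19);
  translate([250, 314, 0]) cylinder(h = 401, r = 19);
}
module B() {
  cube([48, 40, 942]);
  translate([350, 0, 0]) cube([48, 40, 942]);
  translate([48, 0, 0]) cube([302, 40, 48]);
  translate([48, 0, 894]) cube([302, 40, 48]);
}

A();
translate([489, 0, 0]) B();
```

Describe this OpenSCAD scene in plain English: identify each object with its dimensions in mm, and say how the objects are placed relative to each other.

A is a four-legged stool. The seat is a 269×333×37 mm slab whose top surface is at z = 438 mm; four round legs, each 38 mm in diameter, run from the floor (z = 0) to the underside of the seat, each leg's axis is inset half a diameter from the nearest pair of seat edges (so the leg's bounding box is flush with the corner).

B is a picture frame with a 302×846 mm rectangular opening (x by z) and a uniform 48 mm border on every side. Frame depth is 40 mm along y. It is built from two vertical stiles running the full outside height and two horizontal rails spanning the gap between the stiles.

The picture frame is on the floor beside the stool on its +x side.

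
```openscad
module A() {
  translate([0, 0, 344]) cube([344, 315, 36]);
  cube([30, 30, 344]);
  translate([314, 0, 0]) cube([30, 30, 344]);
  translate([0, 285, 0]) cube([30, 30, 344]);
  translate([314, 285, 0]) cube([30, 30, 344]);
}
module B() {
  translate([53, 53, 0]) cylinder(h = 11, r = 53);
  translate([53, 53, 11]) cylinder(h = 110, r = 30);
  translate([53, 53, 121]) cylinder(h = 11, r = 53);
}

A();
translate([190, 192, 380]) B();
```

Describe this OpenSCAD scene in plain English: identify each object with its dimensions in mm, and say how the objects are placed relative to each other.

A is a simple wooden stool: a rectangular seat 344 mm (x) by 315 mm (y), 36 mm thick, top face at z = 380 mm, on four square legs, each 30×30 mm in cross-section. The legs rest on z = 0, each flush with a corner of the seat.

B is a spool: two coaxial disc flanges of radius 53 mm and thickness 11 mm, joined by a core cylinder of radius 30 mm and height 110 mm. The lower flange rests on z = 0 and the three cylinders share a vertical axis.

The spool is on top of the stool.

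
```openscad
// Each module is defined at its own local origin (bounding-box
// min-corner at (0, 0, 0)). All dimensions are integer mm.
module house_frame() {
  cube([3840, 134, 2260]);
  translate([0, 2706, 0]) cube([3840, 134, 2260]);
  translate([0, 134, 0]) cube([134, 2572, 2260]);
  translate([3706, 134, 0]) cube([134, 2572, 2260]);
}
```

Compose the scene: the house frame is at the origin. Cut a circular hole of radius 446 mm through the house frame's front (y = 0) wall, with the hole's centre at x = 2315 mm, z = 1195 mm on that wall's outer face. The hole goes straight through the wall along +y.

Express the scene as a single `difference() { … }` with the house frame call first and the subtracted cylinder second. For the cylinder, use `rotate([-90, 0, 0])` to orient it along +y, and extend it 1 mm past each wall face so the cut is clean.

difference() {
  house_frame();
  translate([2315, -1, 1195]) rotate([-90, 0, 0]) cylinder(h = 136, r = 446);
}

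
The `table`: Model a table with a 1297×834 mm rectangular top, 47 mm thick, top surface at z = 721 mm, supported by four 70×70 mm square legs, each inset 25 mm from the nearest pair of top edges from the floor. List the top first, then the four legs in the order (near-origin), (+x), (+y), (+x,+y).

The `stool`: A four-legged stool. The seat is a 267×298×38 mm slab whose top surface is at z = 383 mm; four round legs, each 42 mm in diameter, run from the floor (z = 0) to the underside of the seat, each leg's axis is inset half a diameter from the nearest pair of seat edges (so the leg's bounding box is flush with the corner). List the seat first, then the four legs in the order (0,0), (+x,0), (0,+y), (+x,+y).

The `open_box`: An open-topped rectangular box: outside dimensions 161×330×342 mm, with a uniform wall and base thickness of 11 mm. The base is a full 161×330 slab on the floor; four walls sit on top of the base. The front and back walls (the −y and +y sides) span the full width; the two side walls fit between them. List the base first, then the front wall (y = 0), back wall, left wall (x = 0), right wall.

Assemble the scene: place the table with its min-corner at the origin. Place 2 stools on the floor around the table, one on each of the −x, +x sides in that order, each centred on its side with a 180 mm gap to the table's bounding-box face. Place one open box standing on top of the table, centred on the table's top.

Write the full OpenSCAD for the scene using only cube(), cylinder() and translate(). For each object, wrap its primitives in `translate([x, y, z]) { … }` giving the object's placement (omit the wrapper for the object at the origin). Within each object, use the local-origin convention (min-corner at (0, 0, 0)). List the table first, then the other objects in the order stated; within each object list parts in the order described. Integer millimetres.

translate([0, 0, 674]) cube([1297, 834, 47]);
translate([25, 25, 0]) cube([70, 70, 674]);
translate([1202, 25, 0]) cube([70, 70, 674]);
translate([25, 739, 0]) cube([70, 70, 674]);
translate([1202, 739, 0]) cube([70, 70, 674]);
translate([-447, 268, 0]) {
  translate([0, 0, 345]) cube([267, 298, 38]);
  translate([21, 21, 0]) cylinder(h = 345, r = 21);
  translate([246, 21, 0]) cylinder(h = 345, r = 21);
  translate([21, 277, 0]) cylinder(h = 345, r = 21);
  translate([246, 277, 0]) cylinder(h = 345, r = 21);
}
translate([1477, 268, 0]) {
  translate([0, 0, 345]) cube([267, 298, 38]);
  translate([21, 21, 0]) cylinder(h = 345, r = 21);
  translate([246, 21, 0]) cylinder(h = 345, r = 21);
  translate([21, 277, 0]) cylinder(h = 345, r = 21);
  translate([246, 277, 0]) cylinder(h = 345, r = 21);
}
translate([568, 252, 721]) {
  cube([161, 330, 11]);
  translate([0, 0, 11]) cube([161, 11, 331]);
  translate([0, 319, 11]) cube([161, 11, 331]);
  translate([0, 11, 11]) cube([11, 308, 331]);
  translate([150, 11, 11]) cube([11, 308, 331]);
}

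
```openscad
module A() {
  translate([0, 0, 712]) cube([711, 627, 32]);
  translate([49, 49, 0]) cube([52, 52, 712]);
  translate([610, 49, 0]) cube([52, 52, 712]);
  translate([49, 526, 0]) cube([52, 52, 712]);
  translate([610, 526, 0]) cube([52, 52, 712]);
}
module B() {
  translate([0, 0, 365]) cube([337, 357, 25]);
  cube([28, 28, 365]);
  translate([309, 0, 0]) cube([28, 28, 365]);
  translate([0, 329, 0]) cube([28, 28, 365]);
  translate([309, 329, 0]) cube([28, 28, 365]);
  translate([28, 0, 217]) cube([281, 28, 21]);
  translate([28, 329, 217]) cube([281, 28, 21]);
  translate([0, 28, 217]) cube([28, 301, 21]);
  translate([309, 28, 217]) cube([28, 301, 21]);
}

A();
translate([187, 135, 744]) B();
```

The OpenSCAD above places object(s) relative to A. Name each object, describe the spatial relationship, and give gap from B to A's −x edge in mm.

The stool's min-x is at 187; the table's min-x is 0; gap = 187 mm.

A is a table. B is a stool. The stool is on top of the table, centred. The gap from the stool to the table's −x edge is 187 mm.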